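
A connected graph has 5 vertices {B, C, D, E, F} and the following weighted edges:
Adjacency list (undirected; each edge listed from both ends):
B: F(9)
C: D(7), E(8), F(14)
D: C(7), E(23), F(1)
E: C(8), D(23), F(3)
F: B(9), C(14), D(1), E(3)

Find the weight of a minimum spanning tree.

Kruskal's algorithm — process edges by increasing weight (ties by edge label):
D–F (1): add. Components now {B} {C} {D,F} {E}
E–F (3): add. Components now {B} {C} {D,E,F}
C–D (7): add. Components now {B} {C,D,E,F}
C–E (8): skip — C and E already connected.
B–F (9): add. Components now {B,C,D,E,F}
MST edges: D–F, E–F, C–D, B–F; total weight 1+3+7+9 = 20.

20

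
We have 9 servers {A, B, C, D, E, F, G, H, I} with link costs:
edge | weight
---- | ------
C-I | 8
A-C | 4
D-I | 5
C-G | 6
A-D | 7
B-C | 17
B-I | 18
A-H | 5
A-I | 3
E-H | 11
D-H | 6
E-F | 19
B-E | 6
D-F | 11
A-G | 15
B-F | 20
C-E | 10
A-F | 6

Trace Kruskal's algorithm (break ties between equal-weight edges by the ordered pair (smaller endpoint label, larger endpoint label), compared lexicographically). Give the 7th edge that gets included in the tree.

C-G

Kruskal's algorithm — process edges by increasing weight (ties by edge label):
A-I (3): add — endpoints in different components.
A-C (4): add — endpoints in different components.
A-H (5): add — endpoints in different components.
D-I (5): add — endpoints in different components.
A-F (6): add — endpoints in different components.
B-E (6): add — endpoints in different components.
C-G (6): add — endpoints in different components.
D-H (6): skip — D and H already connected.
A-D (7): skip — A and D already connected.
C-I (8): skip — C and I already connected.
C-E (10): add — endpoints in different components.
The 7th edge added is C-G.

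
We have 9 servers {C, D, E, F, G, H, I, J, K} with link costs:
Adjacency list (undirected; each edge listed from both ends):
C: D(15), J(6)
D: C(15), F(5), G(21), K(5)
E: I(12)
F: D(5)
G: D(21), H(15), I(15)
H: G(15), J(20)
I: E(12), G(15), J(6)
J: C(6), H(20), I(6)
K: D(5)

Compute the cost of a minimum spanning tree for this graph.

Prim, starting at F.
Step 1: frontier [D–F 5] → take D–F (5); add D.
Step 2: frontier [D–K 5, C–D 15, D–G 21] → take D–K (5); add K.
Step 3: frontier [C–D 15, D–G 21] → take C–D (15); add C.
Step 4: frontier [C–J 6, D–G 21] → take C–J (6); add J.
Step 5: frontier [D–G 21, I–J 6, H–J 20] → take I–J (6); add I.
Step 6: frontier [D–G 21, E–I 12, G–I 15, H–J 20] → take E–I (12); add E.
Step 7: frontier [D–G 21, G–I 15, H–J 20] → take G–I (15); add G.
Step 8: frontier [G–H 15, H–J 20] → take G–H (15); add H.
MST edges: D–F, D–K, C–D, C–J, I–J, E–I, G–I, G–H; total weight 5+5+15+6+6+12+15+15 = 79.

79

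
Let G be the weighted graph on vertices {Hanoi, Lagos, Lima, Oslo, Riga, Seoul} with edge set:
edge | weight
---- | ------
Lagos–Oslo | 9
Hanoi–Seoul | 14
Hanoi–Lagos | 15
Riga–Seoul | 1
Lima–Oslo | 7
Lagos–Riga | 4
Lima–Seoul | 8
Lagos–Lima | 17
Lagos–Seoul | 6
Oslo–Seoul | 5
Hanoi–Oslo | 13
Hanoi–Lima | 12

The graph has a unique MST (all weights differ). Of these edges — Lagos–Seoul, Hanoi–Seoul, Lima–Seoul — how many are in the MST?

Sort edges by weight, then run Kruskal:
Riga–Seoul (1): add — endpoints in different components.
Lagos–Riga (4): add — endpoints in different components.
Oslo–Seoul (5): add — endpoints in different components.
Lagos–Seoul (6): skip — Lagos and Seoul already connected.
Lima–Oslo (7): add — endpoints in different components.
Lima–Seoul (8): skip — Seoul and Lima already connected.
Lagos–Oslo (9): skip — Lagos and Oslo already connected.
Hanoi–Lima (12): add — endpoints in different components.
MST edge set: {Riga–Seoul, Lagos–Riga, Oslo–Seoul, Lima–Oslo, Hanoi–Lima}.
Of the listed edges, {} are in the MST → 0.

0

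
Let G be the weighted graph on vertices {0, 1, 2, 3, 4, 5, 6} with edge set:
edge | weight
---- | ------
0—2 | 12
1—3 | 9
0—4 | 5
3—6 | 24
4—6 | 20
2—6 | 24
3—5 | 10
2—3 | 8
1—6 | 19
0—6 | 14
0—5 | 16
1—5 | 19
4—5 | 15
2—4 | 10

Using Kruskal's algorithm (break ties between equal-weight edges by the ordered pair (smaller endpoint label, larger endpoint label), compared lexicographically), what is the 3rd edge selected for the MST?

Kruskal: consider edges lightest-first.
0—4 (5): add — endpoints in different components.
2—3 (8): add — endpoints in different components.
1—3 (9): add — endpoints in different components.
2—4 (10): add — endpoints in different components.
3—5 (10): add — endpoints in different components.
0—2 (12): skip — 0 and 2 already connected.
0—6 (14): add — endpoints in different components.
The 3rd edge added is 1—3.

1-3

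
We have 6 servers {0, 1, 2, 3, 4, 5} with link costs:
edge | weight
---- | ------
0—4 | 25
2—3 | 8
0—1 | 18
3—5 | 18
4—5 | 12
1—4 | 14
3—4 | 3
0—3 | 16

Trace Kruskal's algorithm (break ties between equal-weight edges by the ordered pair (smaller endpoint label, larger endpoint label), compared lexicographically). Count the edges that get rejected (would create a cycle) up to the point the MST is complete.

Kruskal's algorithm — process edges by increasing weight (ties by edge label):
3—4 (3): add — endpoints in different components.
2—3 (8): add — endpoints in different components.
4—5 (12): add — endpoints in different components.
1—4 (14): add — endpoints in different components.
0—3 (16): add — endpoints in different components.
Edges rejected before the tree was complete: 0.

0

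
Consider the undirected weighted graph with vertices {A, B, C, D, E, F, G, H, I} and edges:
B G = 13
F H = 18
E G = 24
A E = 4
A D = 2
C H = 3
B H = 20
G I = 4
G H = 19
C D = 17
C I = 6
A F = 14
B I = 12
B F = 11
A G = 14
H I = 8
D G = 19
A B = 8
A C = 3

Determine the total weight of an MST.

41

Kruskal's algorithm — process edges by increasing weight (ties by edge label):
A D (2): add — endpoints in different components.
A C (3): add — endpoints in different components.
C H (3): add — endpoints in different components.
A E (4): add — endpoints in different components.
G I (4): add — endpoints in different components.
C I (6): add — endpoints in different components.
A B (8): add — endpoints in different components.
H I (8): skip — H and I already connected.
B F (11): add — endpoints in different components.
MST edges: A D, A C, C H, A E, G I, C I, A B, B F; total weight 2+3+3+4+4+6+8+11 = 41.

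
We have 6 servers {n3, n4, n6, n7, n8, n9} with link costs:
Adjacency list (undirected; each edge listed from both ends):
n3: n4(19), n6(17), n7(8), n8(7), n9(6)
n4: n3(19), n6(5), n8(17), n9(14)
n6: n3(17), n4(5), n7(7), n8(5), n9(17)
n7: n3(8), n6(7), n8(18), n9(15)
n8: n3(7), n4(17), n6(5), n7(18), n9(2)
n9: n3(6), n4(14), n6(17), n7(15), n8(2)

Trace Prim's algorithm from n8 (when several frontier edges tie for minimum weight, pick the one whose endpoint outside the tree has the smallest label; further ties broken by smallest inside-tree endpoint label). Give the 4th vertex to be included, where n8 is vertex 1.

Grow the tree from n8 using Prim:
Step 1: frontier [n8 n9 2, n6 n8 5, n3 n8 7, n4 n8 17, n7 n8 18] → take n8 n9 (2); add n9.
Step 2: frontier [n6 n8 5, n3 n8 7, n4 n8 17, n7 n8 18, n3 n9 6, n4 n9 14, n7 n9 15, n6 n9 17] → take n6 n8 (5); add n6.
Step 3: frontier [n4 n6 5, n6 n7 7, n3 n6 17, n3 n8 7, n4 n8 17, n7 n8 18, n3 n9 6, n4 n9 14, n7 n9 15] → take n4 n6 (5); add n4.
Step 4: frontier [n3 n4 19, n6 n7 7, n3 n6 17, n3 n8 7, n7 n8 18, n3 n9 6, n7 n9 15] → take n3 n9 (6); add n3.
Step 5: frontier [n3 n7 8, n6 n7 7, n7 n8 18, n7 n9 15] → take n6 n7 (7); add n7.
Vertex order: n8, n9, n6, n4, n3, n7. The 4th vertex is n4.

n4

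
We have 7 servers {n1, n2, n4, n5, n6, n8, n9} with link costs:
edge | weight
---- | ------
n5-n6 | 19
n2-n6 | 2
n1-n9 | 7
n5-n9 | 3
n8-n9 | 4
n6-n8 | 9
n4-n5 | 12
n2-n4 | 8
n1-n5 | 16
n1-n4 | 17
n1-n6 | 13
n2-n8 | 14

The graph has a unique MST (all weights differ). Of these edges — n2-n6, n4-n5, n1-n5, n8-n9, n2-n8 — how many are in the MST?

2

Kruskal: consider edges lightest-first.
n2-n6 (2): add — endpoints in different components.
n5-n9 (3): add — endpoints in different components.
n8-n9 (4): add — endpoints in different components.
n1-n9 (7): add — endpoints in different components.
n2-n4 (8): add — endpoints in different components.
n6-n8 (9): add — endpoints in different components.
MST edge set: {n2-n6, n5-n9, n8-n9, n1-n9, n2-n4, n6-n8}.
Of the listed edges, {n2-n6, n8-n9} are in the MST → 2.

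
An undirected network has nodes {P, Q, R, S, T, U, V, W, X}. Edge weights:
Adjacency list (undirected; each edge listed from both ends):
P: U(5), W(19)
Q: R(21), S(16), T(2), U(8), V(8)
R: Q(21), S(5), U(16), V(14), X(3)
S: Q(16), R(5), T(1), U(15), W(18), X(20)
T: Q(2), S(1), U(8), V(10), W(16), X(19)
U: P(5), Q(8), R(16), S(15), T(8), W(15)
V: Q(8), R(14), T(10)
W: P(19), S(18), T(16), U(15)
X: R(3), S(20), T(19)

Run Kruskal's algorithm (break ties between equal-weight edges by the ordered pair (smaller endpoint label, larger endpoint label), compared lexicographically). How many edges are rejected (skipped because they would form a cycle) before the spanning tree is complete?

4

Kruskal's algorithm — process edges by increasing weight (ties by edge label):
S–T (1): add — endpoints in different components.
Q–T (2): add — endpoints in different components.
R–X (3): add — endpoints in different components.
P–U (5): add — endpoints in different components.
R–S (5): add — endpoints in different components.
Q–U (8): add — endpoints in different components.
Q–V (8): add — endpoints in different components.
T–U (8): skip — U and T already connected.
T–V (10): skip — T and V already connected.
R–V (14): skip — V and R already connected.
S–U (15): skip — U and S already connected.
U–W (15): add — endpoints in different components.
Edges rejected before the tree was complete: 4.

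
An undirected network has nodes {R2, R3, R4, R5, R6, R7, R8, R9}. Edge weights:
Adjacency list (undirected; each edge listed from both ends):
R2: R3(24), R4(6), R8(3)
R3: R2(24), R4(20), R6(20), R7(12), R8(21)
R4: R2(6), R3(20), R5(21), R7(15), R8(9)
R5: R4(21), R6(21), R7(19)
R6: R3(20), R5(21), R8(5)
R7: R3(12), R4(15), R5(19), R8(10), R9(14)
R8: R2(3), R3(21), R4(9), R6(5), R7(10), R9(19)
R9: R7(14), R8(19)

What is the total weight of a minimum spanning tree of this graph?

69

Prim, starting at R3.
Step 1: cheapest edge leaving the tree is R3–R7 (12); add R7.
Step 2: cheapest edge leaving the tree is R7–R8 (10); add R8.
Step 3: cheapest edge leaving the tree is R2–R8 (3); add R2.
Step 4: cheapest edge leaving the tree is R6–R8 (5); add R6.
Step 5: cheapest edge leaving the tree is R2–R4 (6); add R4.
Step 6: cheapest edge leaving the tree is R7–R9 (14); add R9.
Step 7: cheapest edge leaving the tree is R5–R7 (19); add R5.
MST edges: R3–R7, R7–R8, R2–R8, R6–R8, R2–R4, R7–R9, R5–R7; total weight 12+10+3+5+6+14+19 = 69.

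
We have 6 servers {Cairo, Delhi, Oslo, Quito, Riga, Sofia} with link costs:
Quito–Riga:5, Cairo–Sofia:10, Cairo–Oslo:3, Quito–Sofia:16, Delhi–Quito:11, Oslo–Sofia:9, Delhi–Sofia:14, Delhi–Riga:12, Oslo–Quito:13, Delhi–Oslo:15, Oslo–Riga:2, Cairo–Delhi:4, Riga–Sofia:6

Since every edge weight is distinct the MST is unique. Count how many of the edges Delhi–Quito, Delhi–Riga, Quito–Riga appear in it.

1

Sort edges by weight, then run Kruskal:
Oslo–Riga (2): add — endpoints in different components.
Cairo–Oslo (3): add — endpoints in different components.
Cairo–Delhi (4): add — endpoints in different components.
Quito–Riga (5): add — endpoints in different components.
Riga–Sofia (6): add — endpoints in different components.
MST edge set: {Oslo–Riga, Cairo–Oslo, Cairo–Delhi, Quito–Riga, Riga–Sofia}.
Of the listed edges, {Quito–Riga} are in the MST → 1.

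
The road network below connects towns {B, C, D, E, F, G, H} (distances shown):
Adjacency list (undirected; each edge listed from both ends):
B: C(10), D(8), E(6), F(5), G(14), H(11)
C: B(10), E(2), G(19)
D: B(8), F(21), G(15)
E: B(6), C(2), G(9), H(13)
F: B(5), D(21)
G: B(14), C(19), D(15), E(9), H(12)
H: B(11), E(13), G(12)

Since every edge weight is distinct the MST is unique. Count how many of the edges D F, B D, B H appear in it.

Sort edges by weight, then run Kruskal:
C E (2): add. Components now {B} {C,E} {D} {F} {G} {H}
B F (5): add. Components now {B,F} {C,E} {D} {G} {H}
B E (6): add. Components now {B,C,E,F} {D} {G} {H}
B D (8): add. Components now {B,C,D,E,F} {G} {H}
E G (9): add. Components now {B,C,D,E,F,G} {H}
B C (10): skip — B and C already connected.
B H (11): add. Components now {B,C,D,E,F,G,H}
MST edge set: {C E, B F, B E, B D, E G, B H}.
Of the listed edges, {B D, B H} are in the MST → 2.

2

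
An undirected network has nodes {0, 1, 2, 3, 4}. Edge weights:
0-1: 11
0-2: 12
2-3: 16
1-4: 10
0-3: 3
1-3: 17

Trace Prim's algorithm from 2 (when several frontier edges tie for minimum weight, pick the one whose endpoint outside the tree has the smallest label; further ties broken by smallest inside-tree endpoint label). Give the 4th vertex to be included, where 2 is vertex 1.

1

Prim's algorithm from 2:
Step 1: frontier [0-2 12, 2-3 16] → take 0-2 (12); add 0.
Step 2: frontier [0-3 3, 0-1 11, 2-3 16] → take 0-3 (3); add 3.
Step 3: frontier [0-1 11, 1-3 17] → take 0-1 (11); add 1.
Step 4: frontier [1-4 10] → take 1-4 (10); add 4.
Vertex order: 2, 0, 3, 1, 4. The 4th vertex is 1.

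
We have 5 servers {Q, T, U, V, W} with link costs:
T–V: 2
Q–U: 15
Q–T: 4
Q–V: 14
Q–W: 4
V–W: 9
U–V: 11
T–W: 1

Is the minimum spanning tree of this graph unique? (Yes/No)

Kruskal's algorithm — process edges by increasing weight (ties by edge label):
T–W (1): add — endpoints in different components.
T–V (2): add — endpoints in different components.
Q–T (4): add — endpoints in different components.
Q–W (4): skip — Q and W already connected.
V–W (9): skip — W and V already connected.
U–V (11): add — endpoints in different components.
Non-tree edge Q–W has weight 4, equal to the heaviest edge on its tree cycle — swapping gives another MST of the same weight. Not unique.

No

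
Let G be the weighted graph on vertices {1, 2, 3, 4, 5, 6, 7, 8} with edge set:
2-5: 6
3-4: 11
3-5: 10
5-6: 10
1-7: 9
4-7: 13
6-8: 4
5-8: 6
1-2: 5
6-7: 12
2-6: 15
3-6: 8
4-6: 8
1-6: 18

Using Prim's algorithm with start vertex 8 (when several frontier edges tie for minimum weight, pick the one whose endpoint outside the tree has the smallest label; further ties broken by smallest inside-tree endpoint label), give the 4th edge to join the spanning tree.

1-2

Prim's algorithm from 8:
Step 1: frontier [6-8 4, 5-8 6] → take 6-8 (4); add 6.
Step 2: frontier [3-6 8, 4-6 8, 5-6 10, 6-7 12, 2-6 15, 1-6 18, 5-8 6] → take 5-8 (6); add 5.
Step 3: frontier [2-5 6, 3-5 10, 3-6 8, 4-6 8, 6-7 12, 2-6 15, 1-6 18] → take 2-5 (6); add 2.
Step 4: frontier [1-2 5, 3-5 10, 3-6 8, 4-6 8, 6-7 12, 1-6 18] → take 1-2 (5); add 1.
Step 5: frontier [1-7 9, 3-5 10, 3-6 8, 4-6 8, 6-7 12] → take 3-6 (8); add 3.
Step 6: frontier [1-7 9, 3-4 11, 4-6 8, 6-7 12] → take 4-6 (8); add 4.
Step 7: frontier [1-7 9, 4-7 13, 6-7 12] → take 1-7 (9); add 7.
The 4th edge added is 1-2.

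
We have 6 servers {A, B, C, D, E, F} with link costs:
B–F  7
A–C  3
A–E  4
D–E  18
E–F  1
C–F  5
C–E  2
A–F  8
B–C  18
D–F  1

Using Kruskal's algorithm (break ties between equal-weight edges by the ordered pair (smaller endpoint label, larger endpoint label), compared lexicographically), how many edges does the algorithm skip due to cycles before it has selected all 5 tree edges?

Kruskal's algorithm — process edges by increasing weight (ties by edge label):
D–F (1): add. Components now {A} {B} {C} {D,F} {E}
E–F (1): add. Components now {A} {B} {C} {D,E,F}
C–E (2): add. Components now {A} {B} {C,D,E,F}
A–C (3): add. Components now {A,C,D,E,F} {B}
A–E (4): skip — A and E already connected.
C–F (5): skip — C and F already connected.
B–F (7): add. Components now {A,B,C,D,E,F}
Edges rejected before the tree was complete: 2.

2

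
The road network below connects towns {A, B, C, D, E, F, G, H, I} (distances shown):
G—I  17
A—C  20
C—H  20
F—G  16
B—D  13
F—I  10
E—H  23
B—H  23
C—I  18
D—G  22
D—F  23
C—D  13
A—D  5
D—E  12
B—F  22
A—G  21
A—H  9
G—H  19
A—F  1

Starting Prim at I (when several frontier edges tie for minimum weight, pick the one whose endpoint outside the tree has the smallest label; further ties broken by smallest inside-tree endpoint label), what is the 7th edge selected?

Grow the tree from I using Prim:
Step 1: cheapest edge leaving the tree is F—I (10); add F.
Step 2: cheapest edge leaving the tree is A—F (1); add A.
Step 3: cheapest edge leaving the tree is A—D (5); add D.
Step 4: cheapest edge leaving the tree is A—H (9); add H.
Step 5: cheapest edge leaving the tree is D—E (12); add E.
Step 6: cheapest edge leaving the tree is B—D (13); add B.
Step 7: cheapest edge leaving the tree is C—D (13); add C.
Step 8: cheapest edge leaving the tree is F—G (16); add G.
The 7th edge added is C—D.

C-D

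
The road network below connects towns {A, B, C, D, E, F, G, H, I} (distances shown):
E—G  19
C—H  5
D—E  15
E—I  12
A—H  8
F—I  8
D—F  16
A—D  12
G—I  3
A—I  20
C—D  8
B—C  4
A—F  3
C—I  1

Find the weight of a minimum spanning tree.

44

Kruskal: consider edges lightest-first.
C—I (1): add — endpoints in different components.
A—F (3): add — endpoints in different components.
G—I (3): add — endpoints in different components.
B—C (4): add — endpoints in different components.
C—H (5): add — endpoints in different components.
A—H (8): add — endpoints in different components.
C—D (8): add — endpoints in different components.
F—I (8): skip — F and I already connected.
A—D (12): skip — A and D already connected.
E—I (12): add — endpoints in different components.
MST edges: C—I, A—F, G—I, B—C, C—H, A—H, C—D, E—I; total weight 1+3+3+4+5+8+8+12 = 44.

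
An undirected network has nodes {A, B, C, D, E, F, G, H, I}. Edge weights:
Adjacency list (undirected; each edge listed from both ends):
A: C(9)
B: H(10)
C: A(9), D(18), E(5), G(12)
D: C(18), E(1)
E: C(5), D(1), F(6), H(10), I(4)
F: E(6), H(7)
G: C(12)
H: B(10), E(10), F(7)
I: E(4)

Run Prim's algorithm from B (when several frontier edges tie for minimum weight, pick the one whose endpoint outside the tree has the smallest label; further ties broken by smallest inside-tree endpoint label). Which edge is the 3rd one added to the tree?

E-F

Grow the tree from B using Prim:
Step 1: cheapest edge leaving the tree is B-H (10); add H.
Step 2: cheapest edge leaving the tree is F-H (7); add F.
Step 3: cheapest edge leaving the tree is E-F (6); add E.
Step 4: cheapest edge leaving the tree is D-E (1); add D.
Step 5: cheapest edge leaving the tree is E-I (4); add I.
Step 6: cheapest edge leaving the tree is C-E (5); add C.
Step 7: cheapest edge leaving the tree is A-C (9); add A.
Step 8: cheapest edge leaving the tree is C-G (12); add G.
The 3rd edge added is E-F.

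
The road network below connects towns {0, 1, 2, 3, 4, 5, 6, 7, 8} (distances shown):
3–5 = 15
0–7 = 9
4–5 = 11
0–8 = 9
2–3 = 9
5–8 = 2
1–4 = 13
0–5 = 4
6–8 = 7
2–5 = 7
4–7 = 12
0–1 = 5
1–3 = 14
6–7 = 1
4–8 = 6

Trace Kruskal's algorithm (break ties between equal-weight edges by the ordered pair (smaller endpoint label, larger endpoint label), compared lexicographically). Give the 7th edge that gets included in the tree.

Kruskal's algorithm — process edges by increasing weight (ties by edge label):
6–7 (1): add — endpoints in different components.
5–8 (2): add — endpoints in different components.
0–5 (4): add — endpoints in different components.
0–1 (5): add — endpoints in different components.
4–8 (6): add — endpoints in different components.
2–5 (7): add — endpoints in different components.
6–8 (7): add — endpoints in different components.
0–7 (9): skip — 0 and 7 already connected.
0–8 (9): skip — 0 and 8 already connected.
2–3 (9): add — endpoints in different components.
The 7th edge added is 6–8.

6-8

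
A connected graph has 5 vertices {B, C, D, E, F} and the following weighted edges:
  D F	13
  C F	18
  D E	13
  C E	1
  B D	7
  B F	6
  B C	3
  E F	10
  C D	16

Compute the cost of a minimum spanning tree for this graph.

17

Grow the tree from E using Prim:
Step 1: frontier [C E 1, E F 10, D E 13] → take C E (1); add C.
Step 2: frontier [B C 3, C D 16, C F 18, E F 10, D E 13] → take B C (3); add B.
Step 3: frontier [B F 6, B D 7, C D 16, C F 18, E F 10, D E 13] → take B F (6); add F.
Step 4: frontier [B D 7, C D 16, D E 13, D F 13] → take B D (7); add D.
MST edges: C E, B C, B F, B D; total weight 1+3+6+7 = 17.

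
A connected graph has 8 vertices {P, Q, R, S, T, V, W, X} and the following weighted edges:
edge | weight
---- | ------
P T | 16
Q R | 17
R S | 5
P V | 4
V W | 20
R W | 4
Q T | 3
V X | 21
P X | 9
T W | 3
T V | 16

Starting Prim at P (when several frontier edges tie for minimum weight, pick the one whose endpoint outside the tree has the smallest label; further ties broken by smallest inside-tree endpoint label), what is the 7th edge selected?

R-S

Prim, starting at P.
Step 1: cheapest edge leaving the tree is P V (4); add V.
Step 2: cheapest edge leaving the tree is P X (9); add X.
Step 3: cheapest edge leaving the tree is P T (16); add T.
Step 4: cheapest edge leaving the tree is Q T (3); add Q.
Step 5: cheapest edge leaving the tree is T W (3); add W.
Step 6: cheapest edge leaving the tree is R W (4); add R.
Step 7: cheapest edge leaving the tree is R S (5); add S.
The 7th edge added is R S.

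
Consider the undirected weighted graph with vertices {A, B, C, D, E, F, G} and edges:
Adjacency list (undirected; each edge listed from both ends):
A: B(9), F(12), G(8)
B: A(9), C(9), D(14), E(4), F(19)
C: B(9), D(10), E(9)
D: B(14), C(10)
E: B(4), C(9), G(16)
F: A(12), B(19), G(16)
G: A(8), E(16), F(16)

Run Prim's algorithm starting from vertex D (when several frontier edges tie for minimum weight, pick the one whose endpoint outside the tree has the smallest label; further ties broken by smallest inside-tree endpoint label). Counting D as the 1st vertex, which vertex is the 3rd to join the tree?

B

Prim, starting at D.
Step 1: cheapest edge leaving the tree is C—D (10); add C.
Step 2: cheapest edge leaving the tree is B—C (9); add B.
Step 3: cheapest edge leaving the tree is B—E (4); add E.
Step 4: cheapest edge leaving the tree is A—B (9); add A.
Step 5: cheapest edge leaving the tree is A—G (8); add G.
Step 6: cheapest edge leaving the tree is A—F (12); add F.
Vertex order: D, C, B, E, A, G, F. The 3rd vertex is B.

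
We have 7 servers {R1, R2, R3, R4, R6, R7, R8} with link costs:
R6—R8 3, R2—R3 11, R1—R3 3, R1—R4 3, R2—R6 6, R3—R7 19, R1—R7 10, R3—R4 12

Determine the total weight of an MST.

36

Kruskal's algorithm — process edges by increasing weight (ties by edge label):
R1—R3 (3): add. Components now {R8} {R7} {R6} {R1,R3} {R2} {R4}
R1—R4 (3): add. Components now {R8} {R7} {R6} {R1,R3,R4} {R2}
R6—R8 (3): add. Components now {R6,R8} {R7} {R1,R3,R4} {R2}
R2—R6 (6): add. Components now {R2,R6,R8} {R7} {R1,R3,R4}
R1—R7 (10): add. Components now {R2,R6,R8} {R1,R3,R4,R7}
R2—R3 (11): add. Components now {R1,R2,R3,R4,R6,R7,R8}
MST edges: R1—R3, R1—R4, R6—R8, R2—R6, R1—R7, R2—R3; total weight 3+3+3+6+10+11 = 36.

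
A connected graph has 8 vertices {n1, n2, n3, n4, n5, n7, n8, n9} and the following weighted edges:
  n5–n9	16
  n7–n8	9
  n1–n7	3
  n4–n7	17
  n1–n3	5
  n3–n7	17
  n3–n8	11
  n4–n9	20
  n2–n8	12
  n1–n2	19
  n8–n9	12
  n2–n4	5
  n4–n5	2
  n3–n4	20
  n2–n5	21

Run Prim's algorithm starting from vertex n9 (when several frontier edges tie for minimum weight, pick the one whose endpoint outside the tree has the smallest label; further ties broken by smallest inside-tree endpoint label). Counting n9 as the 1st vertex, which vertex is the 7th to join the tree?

Prim, starting at n9.
Step 1: cheapest edge leaving the tree is n8–n9 (12); add n8.
Step 2: cheapest edge leaving the tree is n7–n8 (9); add n7.
Step 3: cheapest edge leaving the tree is n1–n7 (3); add n1.
Step 4: cheapest edge leaving the tree is n1–n3 (5); add n3.
Step 5: cheapest edge leaving the tree is n2–n8 (12); add n2.
Step 6: cheapest edge leaving the tree is n2–n4 (5); add n4.
Step 7: cheapest edge leaving the tree is n4–n5 (2); add n5.
Vertex order: n9, n8, n7, n1, n3, n2, n4, n5. The 7th vertex is n4.

n4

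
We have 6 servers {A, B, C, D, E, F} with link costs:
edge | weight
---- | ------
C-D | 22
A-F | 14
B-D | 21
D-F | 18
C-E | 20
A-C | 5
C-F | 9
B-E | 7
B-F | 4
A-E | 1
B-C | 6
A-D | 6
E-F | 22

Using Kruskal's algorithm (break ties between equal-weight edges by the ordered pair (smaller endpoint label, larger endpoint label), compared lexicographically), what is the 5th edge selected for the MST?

Sort edges by weight, then run Kruskal:
A-E (1): add — endpoints in different components.
B-F (4): add — endpoints in different components.
A-C (5): add — endpoints in different components.
A-D (6): add — endpoints in different components.
B-C (6): add — endpoints in different components.
The 5th edge added is B-C.

B-C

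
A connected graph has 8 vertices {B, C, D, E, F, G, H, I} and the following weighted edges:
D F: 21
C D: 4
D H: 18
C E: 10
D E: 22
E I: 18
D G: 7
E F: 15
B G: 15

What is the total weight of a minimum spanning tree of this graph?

Prim, starting at H.
Step 1: cheapest edge leaving the tree is D H (18); add D.
Step 2: cheapest edge leaving the tree is C D (4); add C.
Step 3: cheapest edge leaving the tree is D G (7); add G.
Step 4: cheapest edge leaving the tree is C E (10); add E.
Step 5: cheapest edge leaving the tree is B G (15); add B.
Step 6: cheapest edge leaving the tree is E F (15); add F.
Step 7: cheapest edge leaving the tree is E I (18); add I.
MST edges: D H, C D, D G, C E, B G, E F, E I; total weight 18+4+7+10+15+15+18 = 87.

87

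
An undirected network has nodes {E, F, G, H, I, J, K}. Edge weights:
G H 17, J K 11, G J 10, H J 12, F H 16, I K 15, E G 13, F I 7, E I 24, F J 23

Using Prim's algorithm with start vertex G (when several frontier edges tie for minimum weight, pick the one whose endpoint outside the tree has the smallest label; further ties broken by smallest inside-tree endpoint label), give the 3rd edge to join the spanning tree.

Prim, starting at G.
Step 1: frontier [G J 10, E G 13, G H 17] → take G J (10); add J.
Step 2: frontier [E G 13, G H 17, J K 11, H J 12, F J 23] → take J K (11); add K.
Step 3: frontier [E G 13, G H 17, H J 12, F J 23, I K 15] → take H J (12); add H.
Step 4: frontier [E G 13, F H 16, F J 23, I K 15] → take E G (13); add E.
Step 5: frontier [E I 24, F H 16, F J 23, I K 15] → take I K (15); add I.
Step 6: frontier [F H 16, F I 7, F J 23] → take F I (7); add F.
The 3rd edge added is H J.

H-J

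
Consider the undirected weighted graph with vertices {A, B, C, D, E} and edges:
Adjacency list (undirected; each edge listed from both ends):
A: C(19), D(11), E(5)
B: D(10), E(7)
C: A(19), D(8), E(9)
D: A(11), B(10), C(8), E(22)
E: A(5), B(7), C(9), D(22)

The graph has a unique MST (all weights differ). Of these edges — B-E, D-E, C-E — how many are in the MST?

2

Kruskal: consider edges lightest-first.
A-E (5): add. Components now {A,E} {B} {C} {D}
B-E (7): add. Components now {A,B,E} {C} {D}
C-D (8): add. Components now {A,B,E} {C,D}
C-E (9): add. Components now {A,B,C,D,E}
MST edge set: {A-E, B-E, C-D, C-E}.
Of the listed edges, {B-E, C-E} are in the MST → 2.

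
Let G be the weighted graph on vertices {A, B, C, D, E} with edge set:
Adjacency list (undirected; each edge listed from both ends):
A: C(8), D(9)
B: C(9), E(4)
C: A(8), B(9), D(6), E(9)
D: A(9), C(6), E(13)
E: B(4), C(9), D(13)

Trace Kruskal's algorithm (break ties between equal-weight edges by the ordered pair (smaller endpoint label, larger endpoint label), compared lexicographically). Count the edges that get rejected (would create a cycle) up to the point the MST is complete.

Kruskal: consider edges lightest-first.
B E (4): add. Components now {A} {B,E} {C} {D}
C D (6): add. Components now {A} {B,E} {C,D}
A C (8): add. Components now {A,C,D} {B,E}
A D (9): skip — A and D already connected.
B C (9): add. Components now {A,B,C,D,E}
Edges rejected before the tree was complete: 1.

1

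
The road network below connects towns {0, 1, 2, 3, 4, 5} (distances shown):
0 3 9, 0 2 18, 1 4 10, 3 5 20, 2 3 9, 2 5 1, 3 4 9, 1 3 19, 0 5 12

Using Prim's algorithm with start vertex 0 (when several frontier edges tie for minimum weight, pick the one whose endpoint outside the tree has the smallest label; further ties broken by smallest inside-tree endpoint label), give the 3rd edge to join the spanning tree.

2-5

Prim's algorithm from 0:
Step 1: frontier [0 3 9, 0 5 12, 0 2 18] → take 0 3 (9); add 3.
Step 2: frontier [0 5 12, 0 2 18, 2 3 9, 3 4 9, 1 3 19, 3 5 20] → take 2 3 (9); add 2.
Step 3: frontier [0 5 12, 2 5 1, 3 4 9, 1 3 19, 3 5 20] → take 2 5 (1); add 5.
Step 4: frontier [3 4 9, 1 3 19] → take 3 4 (9); add 4.
Step 5: frontier [1 3 19, 1 4 10] → take 1 4 (10); add 1.
The 3rd edge added is 2 5.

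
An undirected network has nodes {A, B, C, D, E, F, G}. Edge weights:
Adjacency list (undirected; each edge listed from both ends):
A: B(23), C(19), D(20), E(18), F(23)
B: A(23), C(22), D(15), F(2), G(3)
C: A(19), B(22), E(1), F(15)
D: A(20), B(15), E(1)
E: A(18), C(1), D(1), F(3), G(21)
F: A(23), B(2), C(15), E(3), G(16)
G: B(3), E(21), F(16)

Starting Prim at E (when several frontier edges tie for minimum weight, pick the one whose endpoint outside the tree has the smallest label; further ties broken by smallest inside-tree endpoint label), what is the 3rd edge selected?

E-F

Prim, starting at E.
Step 1: cheapest edge leaving the tree is C E (1); add C.
Step 2: cheapest edge leaving the tree is D E (1); add D.
Step 3: cheapest edge leaving the tree is E F (3); add F.
Step 4: cheapest edge leaving the tree is B F (2); add B.
Step 5: cheapest edge leaving the tree is B G (3); add G.
Step 6: cheapest edge leaving the tree is A E (18); add A.
The 3rd edge added is E F.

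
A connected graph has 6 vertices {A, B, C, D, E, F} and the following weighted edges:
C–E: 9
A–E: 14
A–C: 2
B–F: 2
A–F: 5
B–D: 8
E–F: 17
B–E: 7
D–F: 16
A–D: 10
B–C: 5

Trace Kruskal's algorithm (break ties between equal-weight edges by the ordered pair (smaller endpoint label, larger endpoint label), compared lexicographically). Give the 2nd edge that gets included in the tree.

Kruskal: consider edges lightest-first.
A–C (2): add — endpoints in different components.
B–F (2): add — endpoints in different components.
A–F (5): add — endpoints in different components.
B–C (5): skip — B and C already connected.
B–E (7): add — endpoints in different components.
B–D (8): add — endpoints in different components.
The 2nd edge added is B–F.

B-F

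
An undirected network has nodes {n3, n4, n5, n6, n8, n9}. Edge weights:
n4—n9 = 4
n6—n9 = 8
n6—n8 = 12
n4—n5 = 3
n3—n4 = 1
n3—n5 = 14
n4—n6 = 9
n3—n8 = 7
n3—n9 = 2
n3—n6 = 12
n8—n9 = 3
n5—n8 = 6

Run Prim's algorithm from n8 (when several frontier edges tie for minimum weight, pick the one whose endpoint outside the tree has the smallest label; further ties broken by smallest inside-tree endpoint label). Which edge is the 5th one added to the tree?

n6-n9

Prim, starting at n8.
Step 1: frontier [n8—n9 3, n5—n8 6, n3—n8 7, n6—n8 12] → take n8—n9 (3); add n9.
Step 2: frontier [n5—n8 6, n3—n8 7, n6—n8 12, n3—n9 2, n4—n9 4, n6—n9 8] → take n3—n9 (2); add n3.
Step 3: frontier [n3—n4 1, n3—n6 12, n3—n5 14, n5—n8 6, n6—n8 12, n4—n9 4, n6—n9 8] → take n3—n4 (1); add n4.
Step 4: frontier [n3—n6 12, n3—n5 14, n4—n5 3, n4—n6 9, n5—n8 6, n6—n8 12, n6—n9 8] → take n4—n5 (3); add n5.
Step 5: frontier [n3—n6 12, n4—n6 9, n6—n8 12, n6—n9 8] → take n6—n9 (8); add n6.
The 5th edge added is n6—n9.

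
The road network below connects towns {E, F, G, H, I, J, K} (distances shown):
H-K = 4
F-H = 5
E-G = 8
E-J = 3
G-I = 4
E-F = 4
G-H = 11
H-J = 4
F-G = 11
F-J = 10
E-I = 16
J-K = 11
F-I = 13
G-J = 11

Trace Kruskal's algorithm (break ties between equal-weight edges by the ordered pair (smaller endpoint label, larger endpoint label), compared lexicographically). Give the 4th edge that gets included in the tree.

H-J

Kruskal's algorithm — process edges by increasing weight (ties by edge label):
E-J (3): add. Components now {E,J} {F} {G} {H} {I} {K}
E-F (4): add. Components now {E,F,J} {G} {H} {I} {K}
G-I (4): add. Components now {E,F,J} {G,I} {H} {K}
H-J (4): add. Components now {E,F,H,J} {G,I} {K}
H-K (4): add. Components now {E,F,H,J,K} {G,I}
F-H (5): skip — F and H already connected.
E-G (8): add. Components now {E,F,G,H,I,J,K}
The 4th edge added is H-J.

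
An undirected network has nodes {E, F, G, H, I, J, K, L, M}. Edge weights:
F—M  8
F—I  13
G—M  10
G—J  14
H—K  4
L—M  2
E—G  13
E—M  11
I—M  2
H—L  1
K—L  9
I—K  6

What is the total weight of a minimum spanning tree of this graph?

Kruskal: consider edges lightest-first.
H—L (1): add — endpoints in different components.
I—M (2): add — endpoints in different components.
L—M (2): add — endpoints in different components.
H—K (4): add — endpoints in different components.
I—K (6): skip — I and K already connected.
F—M (8): add — endpoints in different components.
K—L (9): skip — K and L already connected.
G—M (10): add — endpoints in different components.
E—M (11): add — endpoints in different components.
E—G (13): skip — E and G already connected.
F—I (13): skip — F and I already connected.
G—J (14): add — endpoints in different components.
MST edges: H—L, I—M, L—M, H—K, F—M, G—M, E—M, G—J; total weight 1+2+2+4+8+10+11+14 = 52.

52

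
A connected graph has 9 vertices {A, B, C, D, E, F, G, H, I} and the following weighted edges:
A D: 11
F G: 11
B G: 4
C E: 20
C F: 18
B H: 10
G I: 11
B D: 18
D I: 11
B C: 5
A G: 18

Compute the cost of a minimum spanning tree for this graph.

83

Kruskal's algorithm — process edges by increasing weight (ties by edge label):
B G (4): add — endpoints in different components.
B C (5): add — endpoints in different components.
B H (10): add — endpoints in different components.
A D (11): add — endpoints in different components.
D I (11): add — endpoints in different components.
F G (11): add — endpoints in different components.
G I (11): add — endpoints in different components.
A G (18): skip — A and G already connected.
B D (18): skip — B and D already connected.
C F (18): skip — C and F already connected.
C E (20): add — endpoints in different components.
MST edges: B G, B C, B H, A D, D I, F G, G I, C E; total weight 4+5+10+11+11+11+11+20 = 83.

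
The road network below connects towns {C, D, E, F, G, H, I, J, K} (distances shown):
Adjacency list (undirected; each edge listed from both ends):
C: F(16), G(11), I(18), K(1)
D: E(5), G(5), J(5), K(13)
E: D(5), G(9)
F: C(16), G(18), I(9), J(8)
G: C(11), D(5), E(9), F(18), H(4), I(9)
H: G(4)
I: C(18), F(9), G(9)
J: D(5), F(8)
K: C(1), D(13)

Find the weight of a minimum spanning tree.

48

Sort edges by weight, then run Kruskal:
C—K (1): add — endpoints in different components.
G—H (4): add — endpoints in different components.
D—E (5): add — endpoints in different components.
D—G (5): add — endpoints in different components.
D—J (5): add — endpoints in different components.
F—J (8): add — endpoints in different components.
E—G (9): skip — E and G already connected.
F—I (9): add — endpoints in different components.
G—I (9): skip — G and I already connected.
C—G (11): add — endpoints in different components.
MST edges: C—K, G—H, D—E, D—G, D—J, F—J, F—I, C—G; total weight 1+4+5+5+5+8+9+11 = 48.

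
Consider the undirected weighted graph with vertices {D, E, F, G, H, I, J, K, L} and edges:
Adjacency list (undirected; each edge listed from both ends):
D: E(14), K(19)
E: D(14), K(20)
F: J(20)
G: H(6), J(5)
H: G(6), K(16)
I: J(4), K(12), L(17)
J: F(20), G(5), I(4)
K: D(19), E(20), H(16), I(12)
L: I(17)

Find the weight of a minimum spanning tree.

97

Sort edges by weight, then run Kruskal:
I–J (4): add — endpoints in different components.
G–J (5): add — endpoints in different components.
G–H (6): add — endpoints in different components.
I–K (12): add — endpoints in different components.
D–E (14): add — endpoints in different components.
H–K (16): skip — H and K already connected.
I–L (17): add — endpoints in different components.
D–K (19): add — endpoints in different components.
E–K (20): skip — E and K already connected.
F–J (20): add — endpoints in different components.
MST edges: I–J, G–J, G–H, I–K, D–E, I–L, D–K, F–J; total weight 4+5+6+12+14+17+19+20 = 97.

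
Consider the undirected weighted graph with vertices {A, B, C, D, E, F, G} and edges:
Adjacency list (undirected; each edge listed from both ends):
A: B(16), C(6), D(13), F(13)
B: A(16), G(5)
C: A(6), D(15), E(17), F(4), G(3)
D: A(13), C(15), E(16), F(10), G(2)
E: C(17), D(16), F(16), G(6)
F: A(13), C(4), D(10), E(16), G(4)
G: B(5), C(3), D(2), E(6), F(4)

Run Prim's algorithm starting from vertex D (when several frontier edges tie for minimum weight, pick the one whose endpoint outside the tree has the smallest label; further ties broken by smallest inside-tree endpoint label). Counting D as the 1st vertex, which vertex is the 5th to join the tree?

B

Grow the tree from D using Prim:
Step 1: cheapest edge leaving the tree is D–G (2); add G.
Step 2: cheapest edge leaving the tree is C–G (3); add C.
Step 3: cheapest edge leaving the tree is C–F (4); add F.
Step 4: cheapest edge leaving the tree is B–G (5); add B.
Step 5: cheapest edge leaving the tree is A–C (6); add A.
Step 6: cheapest edge leaving the tree is E–G (6); add E.
Vertex order: D, G, C, F, B, A, E. The 5th vertex is B.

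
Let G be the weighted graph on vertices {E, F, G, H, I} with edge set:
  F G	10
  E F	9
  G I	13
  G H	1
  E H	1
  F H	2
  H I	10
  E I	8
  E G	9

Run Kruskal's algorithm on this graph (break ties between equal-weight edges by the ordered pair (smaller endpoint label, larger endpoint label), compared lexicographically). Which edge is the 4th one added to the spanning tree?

Kruskal's algorithm — process edges by increasing weight (ties by edge label):
E H (1): add — endpoints in different components.
G H (1): add — endpoints in different components.
F H (2): add — endpoints in different components.
E I (8): add — endpoints in different components.
The 4th edge added is E I.

E-I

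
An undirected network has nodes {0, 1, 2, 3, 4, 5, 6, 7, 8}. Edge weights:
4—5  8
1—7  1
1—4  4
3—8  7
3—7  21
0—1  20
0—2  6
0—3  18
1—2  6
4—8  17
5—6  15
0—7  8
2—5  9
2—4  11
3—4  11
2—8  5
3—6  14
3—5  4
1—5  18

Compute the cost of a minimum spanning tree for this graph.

Sort edges by weight, then run Kruskal:
1—7 (1): add — endpoints in different components.
1—4 (4): add — endpoints in different components.
3—5 (4): add — endpoints in different components.
2—8 (5): add — endpoints in different components.
0—2 (6): add — endpoints in different components.
1—2 (6): add — endpoints in different components.
3—8 (7): add — endpoints in different components.
0—7 (8): skip — 0 and 7 already connected.
4—5 (8): skip — 4 and 5 already connected.
2—5 (9): skip — 2 and 5 already connected.
2—4 (11): skip — 2 and 4 already connected.
3—4 (11): skip — 3 and 4 already connected.
3—6 (14): add — endpoints in different components.
MST edges: 1—7, 1—4, 3—5, 2—8, 0—2, 1—2, 3—8, 3—6; total weight 1+4+4+5+6+6+7+14 = 47.

47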